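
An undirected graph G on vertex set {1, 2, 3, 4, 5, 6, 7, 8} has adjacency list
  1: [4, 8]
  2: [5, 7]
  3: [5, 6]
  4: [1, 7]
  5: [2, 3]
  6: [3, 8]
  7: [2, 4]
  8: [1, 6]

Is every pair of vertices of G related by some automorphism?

Every vertex has degree 2 and the graph is connected, so G is the 8-cycle C_8. The automorphisms of the 8-cycle are exactly the symmetries of a regular 8-gon: the dihedral group D_8, |D_8| = 16. This group acts transitively on the 8 vertices.

Yes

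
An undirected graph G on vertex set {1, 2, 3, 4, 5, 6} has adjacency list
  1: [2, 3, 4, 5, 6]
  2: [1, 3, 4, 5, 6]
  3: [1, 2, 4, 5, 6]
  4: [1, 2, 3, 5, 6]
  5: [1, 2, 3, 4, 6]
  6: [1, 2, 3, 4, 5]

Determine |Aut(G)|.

720

Every vertex has degree 5, so G is the complete graph K_6. Every bijection on the vertex set is an automorphism of K_6; hence Aut(K_6) ≅ S_6, order 720.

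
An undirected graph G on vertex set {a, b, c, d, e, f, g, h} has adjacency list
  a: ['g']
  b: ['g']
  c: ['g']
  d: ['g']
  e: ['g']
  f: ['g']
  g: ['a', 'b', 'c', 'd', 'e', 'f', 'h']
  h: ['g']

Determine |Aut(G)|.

Vertex g has degree 7 and every other vertex has degree 1, so G is the star K_{1,7} with centre g. The 7 leaves are pairwise interchangeable while the centre is fixed, giving Aut(G) = S_7.

5040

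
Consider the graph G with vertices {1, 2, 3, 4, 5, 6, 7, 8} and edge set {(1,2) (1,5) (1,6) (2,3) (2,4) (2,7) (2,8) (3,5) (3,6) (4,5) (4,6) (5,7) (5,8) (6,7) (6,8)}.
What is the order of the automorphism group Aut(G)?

The vertices split by degree into {2, 5, 6} (degree 5) and {1, 3, 4, 7, 8} (degree 3); every edge runs between the two parts, so G is the complete bipartite graph K_{3,5}. Automorphisms preserve the bipartition setwise (since the parts differ in size) and act as S_3 × S_5 within it; |Aut| = 720.

720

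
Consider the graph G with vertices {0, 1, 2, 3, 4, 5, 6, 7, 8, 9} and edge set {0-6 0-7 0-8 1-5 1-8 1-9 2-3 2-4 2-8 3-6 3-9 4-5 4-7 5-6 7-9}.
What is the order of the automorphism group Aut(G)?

120

G is 3-regular on 10 vertices with no triangles and no 4-cycles (girth 5): this is the Petersen graph. It is a classical fact that the Petersen graph has automorphism group S_5 (order 120), arising from its description as the Kneser graph K(5,2).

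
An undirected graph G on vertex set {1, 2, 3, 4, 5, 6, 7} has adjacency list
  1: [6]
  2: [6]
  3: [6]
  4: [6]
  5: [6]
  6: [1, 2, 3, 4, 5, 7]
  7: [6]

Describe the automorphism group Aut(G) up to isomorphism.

the symmetric group on 6 letters

Vertex 6 has degree 6 and every other vertex has degree 1, so G is the star K_{1,6} with centre 6. The 6 leaves are pairwise interchangeable while the centre is fixed, giving Aut(G) = S_6.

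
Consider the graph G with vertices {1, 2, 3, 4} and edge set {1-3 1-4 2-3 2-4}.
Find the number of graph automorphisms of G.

G is 2-regular and bipartite on 2^2 = 4 vertices with girth 4; it is the hypercube graph Q_2. Aut(Q_2) consists of the signed permutations of the 2 coordinate axes: 2! permutations times 2^2 sign flips, so |Aut| = 2^2·2! = 8.

8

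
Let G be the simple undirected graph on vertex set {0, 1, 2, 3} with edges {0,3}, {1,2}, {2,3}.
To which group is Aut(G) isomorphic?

C_2

The degree sequence is [1, 1, 2, 2]; the two degree-1 vertices 0 and 1 are the ends of a path, so G = P_4. A path has exactly one nontrivial symmetry — reversal — giving Aut(G) of order 2.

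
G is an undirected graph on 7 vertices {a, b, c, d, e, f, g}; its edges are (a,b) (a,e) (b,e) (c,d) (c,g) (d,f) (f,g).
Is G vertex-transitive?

G has two connected components, {c, d, f, g} and {a, b, e}; each is 2-regular, so G = C_4 ⊔ C_3. The orbit of a under Aut(G) is {a, b, e}, which does not contain c, so G is not vertex-transitive.

No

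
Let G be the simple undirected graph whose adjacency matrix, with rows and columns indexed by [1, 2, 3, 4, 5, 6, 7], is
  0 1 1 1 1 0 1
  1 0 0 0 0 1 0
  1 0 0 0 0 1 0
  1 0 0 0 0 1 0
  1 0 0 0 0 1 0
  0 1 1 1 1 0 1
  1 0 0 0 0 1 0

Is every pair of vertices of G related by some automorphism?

No

Automorphisms preserve degree, but G has vertices of degree 2 and vertices of degree 5; no automorphism maps one to the other, so G is not vertex-transitive.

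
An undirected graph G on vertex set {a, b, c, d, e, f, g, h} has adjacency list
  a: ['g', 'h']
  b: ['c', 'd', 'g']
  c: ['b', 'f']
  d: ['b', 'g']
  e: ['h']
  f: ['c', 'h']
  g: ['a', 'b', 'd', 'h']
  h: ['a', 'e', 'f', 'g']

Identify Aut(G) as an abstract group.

Degrees alone do not determine every vertex (e.g. a and c both have degree 2), but their neighbour-degree multisets differ: N(a) has degrees [4, 4] while N(c) has degrees [2, 3]. Repeating this refinement separates all vertices, so the only automorphism is the identity.

the trivial group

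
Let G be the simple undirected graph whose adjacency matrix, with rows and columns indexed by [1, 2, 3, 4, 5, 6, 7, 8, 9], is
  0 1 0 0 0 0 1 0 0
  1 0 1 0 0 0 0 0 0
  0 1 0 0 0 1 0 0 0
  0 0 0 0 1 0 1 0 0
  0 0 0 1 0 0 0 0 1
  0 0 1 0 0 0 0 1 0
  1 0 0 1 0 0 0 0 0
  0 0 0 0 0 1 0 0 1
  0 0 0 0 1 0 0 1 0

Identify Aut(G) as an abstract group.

D_9

G is 2-regular and connected on 9 vertices, i.e. the cycle C_9. C_9 has 9 rotations and 9 reflections, so Aut(C_9) ≅ D_9 of order 18.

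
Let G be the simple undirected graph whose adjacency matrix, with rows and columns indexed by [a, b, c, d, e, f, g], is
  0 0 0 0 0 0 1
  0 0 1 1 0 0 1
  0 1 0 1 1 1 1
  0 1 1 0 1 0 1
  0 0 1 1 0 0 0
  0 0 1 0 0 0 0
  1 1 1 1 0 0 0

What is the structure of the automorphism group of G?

the trivial group

Degrees alone do not determine every vertex (e.g. a and f both have degree 1), but their neighbour-degree multisets differ: N(a) has degrees [4] while N(f) has degrees [5]. Repeating this refinement separates all vertices, so the only automorphism is the identity.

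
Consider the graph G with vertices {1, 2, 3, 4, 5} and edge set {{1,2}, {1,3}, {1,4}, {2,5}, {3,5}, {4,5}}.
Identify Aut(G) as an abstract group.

S_3 × S_2

The vertices split by degree into {1, 5} (degree 3) and {2, 3, 4} (degree 2); every edge runs between the two parts, so G is the complete bipartite graph K_{2,3}. The parts have unequal sizes, so no automorphism swaps them; each part is permuted independently, giving S_3 × S_2 of order 3!·2! = 12.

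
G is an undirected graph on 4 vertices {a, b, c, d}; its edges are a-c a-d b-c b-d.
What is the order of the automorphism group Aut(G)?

8

G is 2-regular and bipartite with parts {c, d} and {a, b} (each part is independent and every cross-pair is an edge), so G = K_{2,2}. Each part can be permuted independently (S_2 × S_2) and the two equal-size parts can also be swapped, giving (S_2 × S_2) ⋊ Z_2 of order 2·(2!)² = 8.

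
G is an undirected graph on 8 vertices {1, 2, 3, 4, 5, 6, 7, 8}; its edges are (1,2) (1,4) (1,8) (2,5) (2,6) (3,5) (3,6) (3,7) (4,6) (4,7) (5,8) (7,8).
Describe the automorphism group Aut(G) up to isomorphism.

G is 3-regular and bipartite on 2^3 = 8 vertices with girth 4; it is the hypercube graph Q_3. Aut(Q_3) consists of the signed permutations of the 3 coordinate axes: 3! permutations times 2^3 sign flips, so |Aut| = 2^3·3! = 48.

the hyperoctahedral group B_3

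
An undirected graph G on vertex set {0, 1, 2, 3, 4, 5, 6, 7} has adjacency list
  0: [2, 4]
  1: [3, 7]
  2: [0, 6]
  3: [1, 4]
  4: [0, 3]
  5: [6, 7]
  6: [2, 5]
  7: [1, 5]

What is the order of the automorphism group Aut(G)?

16

G is 2-regular and connected on 8 vertices, i.e. the cycle C_8. The automorphisms of the 8-cycle are exactly the symmetries of a regular 8-gon: the dihedral group D_8, |D_8| = 16.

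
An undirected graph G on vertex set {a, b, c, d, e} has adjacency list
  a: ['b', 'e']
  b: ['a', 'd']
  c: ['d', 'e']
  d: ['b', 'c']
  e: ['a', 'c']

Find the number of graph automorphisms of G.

10

G is 2-regular and connected on 5 vertices, i.e. the cycle C_5. C_5 has 5 rotations and 5 reflections, so Aut(C_5) ≅ D_5 of order 10.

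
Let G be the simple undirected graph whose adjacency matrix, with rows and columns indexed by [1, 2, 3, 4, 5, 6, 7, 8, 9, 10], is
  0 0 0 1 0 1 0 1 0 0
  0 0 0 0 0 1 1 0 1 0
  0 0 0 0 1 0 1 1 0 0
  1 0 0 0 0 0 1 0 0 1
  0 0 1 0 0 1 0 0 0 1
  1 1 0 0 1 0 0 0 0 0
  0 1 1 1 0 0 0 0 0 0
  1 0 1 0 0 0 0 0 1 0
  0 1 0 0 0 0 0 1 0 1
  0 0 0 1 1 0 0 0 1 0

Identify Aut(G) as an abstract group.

G is 3-regular on 10 vertices with no triangles and no 4-cycles (girth 5): this is the Petersen graph. Viewing the Petersen graph as the Kneser graph K(5,2) — vertices are 2-subsets of {1,…,5}, edges join disjoint pairs — its automorphisms are exactly the permutations of the 5-element set, so Aut ≅ S_5 of order 120.

the symmetric group S_5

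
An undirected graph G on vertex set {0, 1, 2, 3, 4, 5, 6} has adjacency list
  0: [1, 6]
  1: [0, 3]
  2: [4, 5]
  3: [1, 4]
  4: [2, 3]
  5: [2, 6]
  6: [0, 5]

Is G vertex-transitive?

Yes

Every vertex has degree 2 and the graph is connected, so G is the 7-cycle C_7. C_7 has 7 rotations and 7 reflections, so Aut(C_7) ≅ D_7 of order 14. Under this action every vertex can be carried to every other, so G is vertex-transitive.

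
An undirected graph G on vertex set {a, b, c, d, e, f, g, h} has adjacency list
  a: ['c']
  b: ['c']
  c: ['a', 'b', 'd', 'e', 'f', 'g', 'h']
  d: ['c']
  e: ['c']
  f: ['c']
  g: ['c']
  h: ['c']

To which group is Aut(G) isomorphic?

Vertex c has degree 7 and every other vertex has degree 1, so G is the star K_{1,7} with centre c. The 7 leaves are pairwise interchangeable while the centre is fixed, giving Aut(G) = S_7.

S_7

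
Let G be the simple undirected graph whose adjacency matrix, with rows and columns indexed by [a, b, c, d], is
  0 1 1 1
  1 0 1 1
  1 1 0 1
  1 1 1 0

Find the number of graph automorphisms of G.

24

Every vertex has degree 3, so G is the complete graph K_4. Every bijection on the vertex set is an automorphism of K_4; hence Aut(K_4) ≅ S_4, order 24.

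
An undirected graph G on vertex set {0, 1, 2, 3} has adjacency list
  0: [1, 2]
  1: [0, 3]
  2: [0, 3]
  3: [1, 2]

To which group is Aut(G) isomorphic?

G is 2-regular and bipartite on 2^2 = 4 vertices with girth 4; it is the hypercube graph Q_2. The symmetry group of the 2-cube is the hyperoctahedral group B_2 = Z_2 ≀ S_2, of order 2^2·2! = 8.

the hyperoctahedral group B_2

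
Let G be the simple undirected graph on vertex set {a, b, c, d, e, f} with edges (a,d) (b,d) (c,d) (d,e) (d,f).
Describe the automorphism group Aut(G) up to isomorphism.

S_5

Vertex d has degree 5 and every other vertex has degree 1, so G is the star K_{1,5} with centre d. Any automorphism fixes the centre and permutes the 5 leaves freely, so Aut(G) ≅ S_5 of order 5! = 120.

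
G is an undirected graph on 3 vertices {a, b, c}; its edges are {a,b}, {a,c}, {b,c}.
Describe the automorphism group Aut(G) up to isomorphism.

the symmetric group on 3 letters

Every vertex has degree 2, so G is the complete graph K_3. Every bijection on the vertex set is an automorphism of K_3; hence Aut(K_3) ≅ S_3, order 6.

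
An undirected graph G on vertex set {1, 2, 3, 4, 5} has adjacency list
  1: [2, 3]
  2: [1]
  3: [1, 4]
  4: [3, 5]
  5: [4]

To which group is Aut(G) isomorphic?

the cyclic group of order 2

The degree sequence is [2, 1, 2, 2, 1]; the two degree-1 vertices 2 and 5 are the ends of a path, so G = P_5. A path has exactly one nontrivial symmetry — reversal — giving Aut(G) of order 2.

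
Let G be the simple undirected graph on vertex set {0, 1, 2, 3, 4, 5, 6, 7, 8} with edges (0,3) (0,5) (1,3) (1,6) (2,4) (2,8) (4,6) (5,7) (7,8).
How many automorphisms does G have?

Every vertex has degree 2 and the graph is connected, so G is the 9-cycle C_9. The automorphisms of the 9-cycle are exactly the symmetries of a regular 9-gon: the dihedral group D_9, |D_9| = 18.

18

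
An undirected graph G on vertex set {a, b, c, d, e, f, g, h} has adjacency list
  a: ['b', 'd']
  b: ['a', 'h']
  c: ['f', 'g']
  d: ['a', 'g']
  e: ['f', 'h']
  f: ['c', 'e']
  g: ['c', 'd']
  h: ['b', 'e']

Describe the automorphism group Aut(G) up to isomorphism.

D_8

G is 2-regular and connected on 8 vertices, i.e. the cycle C_8. The automorphisms of the 8-cycle are exactly the symmetries of a regular 8-gon: the dihedral group D_8, |D_8| = 16.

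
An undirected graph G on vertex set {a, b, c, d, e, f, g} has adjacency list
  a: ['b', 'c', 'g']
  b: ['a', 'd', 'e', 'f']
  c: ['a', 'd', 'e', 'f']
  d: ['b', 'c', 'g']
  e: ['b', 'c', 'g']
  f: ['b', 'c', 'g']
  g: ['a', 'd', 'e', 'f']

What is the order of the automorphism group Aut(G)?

144

The vertices split by degree into {b, c, g} (degree 4) and {a, d, e, f} (degree 3); every edge runs between the two parts, so G is the complete bipartite graph K_{3,4}. Automorphisms preserve the bipartition setwise (since the parts differ in size) and act as S_3 × S_4 within it; |Aut| = 144.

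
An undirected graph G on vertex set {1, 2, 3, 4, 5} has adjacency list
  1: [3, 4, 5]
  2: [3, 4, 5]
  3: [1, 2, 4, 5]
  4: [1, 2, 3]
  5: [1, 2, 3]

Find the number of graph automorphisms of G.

8

Vertex 3 is the unique vertex of degree 4; the remaining 4 vertices each have degree 3 and induce a cycle, so G is the wheel on 5 vertices with hub 3. Every automorphism fixes the hub and acts on the rim 4-cycle, so Aut(G) ≅ Aut(C_4) = D_4 of order 8.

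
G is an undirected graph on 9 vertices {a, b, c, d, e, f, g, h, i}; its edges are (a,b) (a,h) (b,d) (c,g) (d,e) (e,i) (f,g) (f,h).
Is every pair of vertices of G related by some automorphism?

Automorphisms preserve degree, but G has vertices of degree 1 and vertices of degree 2; no automorphism maps one to the other, so G is not vertex-transitive.

No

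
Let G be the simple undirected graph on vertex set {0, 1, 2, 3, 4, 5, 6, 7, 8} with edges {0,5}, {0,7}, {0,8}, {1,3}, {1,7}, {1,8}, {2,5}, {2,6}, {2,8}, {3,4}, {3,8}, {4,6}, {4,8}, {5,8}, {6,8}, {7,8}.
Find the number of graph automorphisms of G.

Vertex 8 is the unique vertex of degree 8; the remaining 8 vertices each have degree 3 and induce a cycle, so G is the wheel on 9 vertices with hub 8. With the hub fixed, the remaining symmetry is that of the rim cycle C_8, giving the dihedral group D_8.

16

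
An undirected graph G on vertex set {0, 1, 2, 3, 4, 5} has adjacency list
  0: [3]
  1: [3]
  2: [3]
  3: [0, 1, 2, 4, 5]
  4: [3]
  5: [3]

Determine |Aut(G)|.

120

Vertex 3 has degree 5 and every other vertex has degree 1, so G is the star K_{1,5} with centre 3. Any automorphism fixes the centre and permutes the 5 leaves freely, so Aut(G) ≅ S_5 of order 5! = 120.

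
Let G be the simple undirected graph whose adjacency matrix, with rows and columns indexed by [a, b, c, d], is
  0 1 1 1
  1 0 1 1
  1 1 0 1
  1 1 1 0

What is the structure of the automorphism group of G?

the symmetric group on 4 letters

Every vertex has degree 3, so G is the complete graph K_4. Any permutation of the 4 vertices preserves K_4, so Aut(K_4) = S_4 of order 4! = 24.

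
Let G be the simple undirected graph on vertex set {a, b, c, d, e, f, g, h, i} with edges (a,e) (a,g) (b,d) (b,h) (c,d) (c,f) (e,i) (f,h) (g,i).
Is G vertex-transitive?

No

G has two connected components, {b, c, d, f, h} and {a, e, g, i}; each is 2-regular, so G = C_5 ⊔ C_4. The orbit of a under Aut(G) is {a, e, g, i}, which does not contain b, so G is not vertex-transitive.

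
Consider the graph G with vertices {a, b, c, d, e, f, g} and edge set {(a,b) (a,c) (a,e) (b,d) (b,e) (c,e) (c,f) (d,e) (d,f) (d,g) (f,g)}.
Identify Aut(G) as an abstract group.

1

The degree sequence is [3, 3, 3, 4, 4, 3, 2]. Checking the degree-preserving permutations of the vertex set shows that none except the identity preserves every edge, so Aut(G) is trivial.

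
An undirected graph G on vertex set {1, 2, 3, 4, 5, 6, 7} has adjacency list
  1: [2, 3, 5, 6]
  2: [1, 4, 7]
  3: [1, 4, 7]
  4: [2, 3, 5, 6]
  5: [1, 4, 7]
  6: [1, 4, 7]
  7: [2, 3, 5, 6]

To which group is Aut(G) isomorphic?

The vertices split by degree into {1, 4, 7} (degree 4) and {2, 3, 5, 6} (degree 3); every edge runs between the two parts, so G is the complete bipartite graph K_{3,4}. Automorphisms preserve the bipartition setwise (since the parts differ in size) and act as S_4 × S_3 within it; |Aut| = 144.

S_4 × S_3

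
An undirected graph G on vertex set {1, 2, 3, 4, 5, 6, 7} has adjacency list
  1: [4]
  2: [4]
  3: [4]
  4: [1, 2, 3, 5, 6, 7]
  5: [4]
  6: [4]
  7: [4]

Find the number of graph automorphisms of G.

Vertex 4 has degree 6 and every other vertex has degree 1, so G is the star K_{1,6} with centre 4. Any automorphism fixes the centre and permutes the 6 leaves freely, so Aut(G) ≅ S_6 of order 6! = 720.

720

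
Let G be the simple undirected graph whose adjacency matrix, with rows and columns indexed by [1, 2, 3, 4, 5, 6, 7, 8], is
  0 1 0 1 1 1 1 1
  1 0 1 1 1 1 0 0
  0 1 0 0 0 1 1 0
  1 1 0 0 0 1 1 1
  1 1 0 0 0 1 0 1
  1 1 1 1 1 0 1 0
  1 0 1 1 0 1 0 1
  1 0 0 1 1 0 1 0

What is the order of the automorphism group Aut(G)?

1

The degree sequence is [6, 5, 3, 5, 4, 6, 5, 4]. Checking the degree-preserving permutations of the vertex set shows that none except the identity preserves every edge, so Aut(G) is trivial.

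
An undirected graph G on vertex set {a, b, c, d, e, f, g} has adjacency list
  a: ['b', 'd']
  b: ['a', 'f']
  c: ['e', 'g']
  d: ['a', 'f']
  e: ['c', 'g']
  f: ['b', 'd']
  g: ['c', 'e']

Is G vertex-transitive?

G has two connected components, {a, b, d, f} and {c, e, g}; each is 2-regular, so G = C_4 ⊔ C_3. The orbit of a under Aut(G) is {a, b, d, f}, which does not contain c, so G is not vertex-transitive.

No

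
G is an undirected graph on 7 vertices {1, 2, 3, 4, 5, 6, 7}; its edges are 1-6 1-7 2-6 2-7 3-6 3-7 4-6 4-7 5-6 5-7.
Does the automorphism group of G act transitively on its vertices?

Automorphisms preserve degree, but G has vertices of degree 2 and vertices of degree 5; no automorphism maps one to the other, so G is not vertex-transitive.

No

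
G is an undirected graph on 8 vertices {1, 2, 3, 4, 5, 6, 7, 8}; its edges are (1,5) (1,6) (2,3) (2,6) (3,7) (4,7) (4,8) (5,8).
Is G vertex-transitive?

Every vertex has degree 2 and the graph is connected, so G is the 8-cycle C_8. The automorphisms of the 8-cycle are exactly the symmetries of a regular 8-gon: the dihedral group D_8, |D_8| = 16. This group acts transitively on the 8 vertices.

Yes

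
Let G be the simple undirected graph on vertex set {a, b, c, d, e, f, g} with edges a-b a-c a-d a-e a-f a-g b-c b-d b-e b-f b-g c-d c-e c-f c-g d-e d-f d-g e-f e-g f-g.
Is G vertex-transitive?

Yes

Every vertex has degree 6, so G is the complete graph K_7. Any permutation of the 7 vertices preserves K_7, so Aut(K_7) = S_7 of order 7! = 5040. This group acts transitively on the 7 vertices.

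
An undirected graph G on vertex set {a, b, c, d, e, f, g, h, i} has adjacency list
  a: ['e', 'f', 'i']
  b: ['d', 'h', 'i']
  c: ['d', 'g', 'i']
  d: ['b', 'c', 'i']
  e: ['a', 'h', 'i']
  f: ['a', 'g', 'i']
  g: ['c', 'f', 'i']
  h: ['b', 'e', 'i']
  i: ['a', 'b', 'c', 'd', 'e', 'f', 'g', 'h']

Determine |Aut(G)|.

16

Vertex i is the unique vertex of degree 8; the remaining 8 vertices each have degree 3 and induce a cycle, so G is the wheel on 9 vertices with hub i. Every automorphism fixes the hub and acts on the rim 8-cycle, so Aut(G) ≅ Aut(C_8) = D_8 of order 16.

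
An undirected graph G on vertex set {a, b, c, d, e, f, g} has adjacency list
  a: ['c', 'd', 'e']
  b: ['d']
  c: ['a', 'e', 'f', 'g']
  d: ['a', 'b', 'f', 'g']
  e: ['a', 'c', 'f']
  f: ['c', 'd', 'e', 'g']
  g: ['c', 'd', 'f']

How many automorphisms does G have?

The degree sequence is [3, 1, 4, 4, 3, 4, 3]. Checking the degree-preserving permutations of the vertex set shows that none except the identity preserves every edge, so Aut(G) is trivial.

1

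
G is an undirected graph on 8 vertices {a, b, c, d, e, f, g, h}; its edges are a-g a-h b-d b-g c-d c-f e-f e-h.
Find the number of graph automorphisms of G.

16

G is 2-regular and connected on 8 vertices, i.e. the cycle C_8. The automorphisms of the 8-cycle are exactly the symmetries of a regular 8-gon: the dihedral group D_8, |D_8| = 16.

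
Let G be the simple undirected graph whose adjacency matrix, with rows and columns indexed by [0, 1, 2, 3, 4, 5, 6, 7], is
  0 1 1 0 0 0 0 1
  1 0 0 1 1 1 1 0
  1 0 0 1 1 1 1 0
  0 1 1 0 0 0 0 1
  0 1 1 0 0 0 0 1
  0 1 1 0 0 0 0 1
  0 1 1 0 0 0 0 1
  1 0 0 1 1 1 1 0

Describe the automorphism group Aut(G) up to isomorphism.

The vertices split by degree into {1, 2, 7} (degree 5) and {0, 3, 4, 5, 6} (degree 3); every edge runs between the two parts, so G is the complete bipartite graph K_{3,5}. The parts have unequal sizes, so no automorphism swaps them; each part is permuted independently, giving S_3 × S_5 of order 3!·5! = 720.

S_3 × S_5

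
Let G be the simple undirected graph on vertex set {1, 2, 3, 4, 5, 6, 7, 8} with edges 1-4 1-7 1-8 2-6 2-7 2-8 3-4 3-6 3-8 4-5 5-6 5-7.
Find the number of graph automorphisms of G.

48

G is 3-regular and bipartite on 2^3 = 8 vertices with girth 4; it is the hypercube graph Q_3. Aut(Q_3) consists of the signed permutations of the 3 coordinate axes: 3! permutations times 2^3 sign flips, so |Aut| = 2^3·3! = 48.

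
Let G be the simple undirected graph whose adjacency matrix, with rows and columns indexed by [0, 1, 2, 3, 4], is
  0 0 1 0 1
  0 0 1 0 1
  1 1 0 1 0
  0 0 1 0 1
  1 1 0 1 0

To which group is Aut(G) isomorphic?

S_3 × S_2

The vertices split by degree into {2, 4} (degree 3) and {0, 1, 3} (degree 2); every edge runs between the two parts, so G is the complete bipartite graph K_{2,3}. The parts have unequal sizes, so no automorphism swaps them; each part is permuted independently, giving S_3 × S_2 of order 3!·2! = 12.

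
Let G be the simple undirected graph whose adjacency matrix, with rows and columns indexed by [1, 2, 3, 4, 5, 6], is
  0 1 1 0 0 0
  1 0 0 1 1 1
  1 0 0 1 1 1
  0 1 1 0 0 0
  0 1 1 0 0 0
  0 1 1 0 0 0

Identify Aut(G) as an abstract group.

The vertices split by degree into {2, 3} (degree 4) and {1, 4, 5, 6} (degree 2); every edge runs between the two parts, so G is the complete bipartite graph K_{2,4}. Automorphisms preserve the bipartition setwise (since the parts differ in size) and act as S_4 × S_2 within it; |Aut| = 48.

S_4 × S_2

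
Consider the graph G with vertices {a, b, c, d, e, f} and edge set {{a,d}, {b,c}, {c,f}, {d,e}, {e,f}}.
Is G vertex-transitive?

Automorphisms preserve degree, but G has vertices of degree 1 and vertices of degree 2; no automorphism maps one to the other, so G is not vertex-transitive.

No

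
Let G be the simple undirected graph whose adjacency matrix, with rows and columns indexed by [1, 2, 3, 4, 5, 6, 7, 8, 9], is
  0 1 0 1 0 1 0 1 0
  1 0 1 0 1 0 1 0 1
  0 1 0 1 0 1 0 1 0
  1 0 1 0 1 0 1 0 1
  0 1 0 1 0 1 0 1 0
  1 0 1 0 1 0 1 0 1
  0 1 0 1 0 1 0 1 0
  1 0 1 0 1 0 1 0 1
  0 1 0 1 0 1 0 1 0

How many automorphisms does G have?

The vertices split by degree into {2, 4, 6, 8} (degree 5) and {1, 3, 5, 7, 9} (degree 4); every edge runs between the two parts, so G is the complete bipartite graph K_{4,5}. Automorphisms preserve the bipartition setwise (since the parts differ in size) and act as S_4 × S_5 within it; |Aut| = 2880.

2880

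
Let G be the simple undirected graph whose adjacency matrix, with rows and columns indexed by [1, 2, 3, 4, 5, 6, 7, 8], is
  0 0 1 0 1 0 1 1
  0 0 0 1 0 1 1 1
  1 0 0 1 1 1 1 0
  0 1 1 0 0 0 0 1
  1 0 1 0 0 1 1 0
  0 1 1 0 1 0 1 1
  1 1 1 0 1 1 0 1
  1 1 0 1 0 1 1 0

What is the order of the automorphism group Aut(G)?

1

The degree sequence is [4, 4, 5, 3, 4, 5, 6, 5]. Checking the degree-preserving permutations of the vertex set shows that none except the identity preserves every edge, so Aut(G) is trivial.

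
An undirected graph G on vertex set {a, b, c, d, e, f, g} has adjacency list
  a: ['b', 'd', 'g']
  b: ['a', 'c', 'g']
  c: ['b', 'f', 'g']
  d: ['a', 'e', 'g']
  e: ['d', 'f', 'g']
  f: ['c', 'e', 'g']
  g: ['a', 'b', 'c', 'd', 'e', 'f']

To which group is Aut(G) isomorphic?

Vertex g is the unique vertex of degree 6; the remaining 6 vertices each have degree 3 and induce a cycle, so G is the wheel on 7 vertices with hub g. With the hub fixed, the remaining symmetry is that of the rim cycle C_6, giving the dihedral group D_6.

D_6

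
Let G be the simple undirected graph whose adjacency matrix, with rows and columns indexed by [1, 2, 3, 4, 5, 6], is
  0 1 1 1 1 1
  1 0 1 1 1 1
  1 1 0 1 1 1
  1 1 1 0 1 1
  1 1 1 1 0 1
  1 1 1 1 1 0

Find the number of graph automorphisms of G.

Every vertex has degree 5, so G is the complete graph K_6. Every bijection on the vertex set is an automorphism of K_6; hence Aut(K_6) ≅ S_6, order 720.

720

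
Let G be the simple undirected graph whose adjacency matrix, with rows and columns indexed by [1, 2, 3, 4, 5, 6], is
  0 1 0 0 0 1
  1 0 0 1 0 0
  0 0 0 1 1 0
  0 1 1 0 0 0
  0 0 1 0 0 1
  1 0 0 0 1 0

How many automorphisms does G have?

Every vertex has degree 2 and the graph is connected, so G is the 6-cycle C_6. C_6 has 6 rotations and 6 reflections, so Aut(C_6) ≅ D_6 of order 12.

12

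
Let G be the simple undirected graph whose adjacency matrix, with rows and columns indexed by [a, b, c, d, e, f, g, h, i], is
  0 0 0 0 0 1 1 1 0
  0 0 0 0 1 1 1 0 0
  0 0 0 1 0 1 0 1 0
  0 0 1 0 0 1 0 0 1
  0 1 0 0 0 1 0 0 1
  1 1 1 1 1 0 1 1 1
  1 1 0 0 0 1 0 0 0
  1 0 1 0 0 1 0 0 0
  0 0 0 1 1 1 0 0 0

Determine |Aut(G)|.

16

Vertex f is the unique vertex of degree 8; the remaining 8 vertices each have degree 3 and induce a cycle, so G is the wheel on 9 vertices with hub f. Every automorphism fixes the hub and acts on the rim 8-cycle, so Aut(G) ≅ Aut(C_8) = D_8 of order 16.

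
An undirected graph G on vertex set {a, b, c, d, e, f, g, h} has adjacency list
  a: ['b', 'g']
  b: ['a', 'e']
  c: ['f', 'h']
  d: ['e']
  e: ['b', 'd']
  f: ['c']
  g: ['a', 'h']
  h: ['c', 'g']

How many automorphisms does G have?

2

The degree sequence is [2, 2, 2, 1, 2, 1, 2, 2]; the two degree-1 vertices d and f are the ends of a path, so G = P_8. A path has exactly one nontrivial symmetry — reversal — giving Aut(G) of order 2.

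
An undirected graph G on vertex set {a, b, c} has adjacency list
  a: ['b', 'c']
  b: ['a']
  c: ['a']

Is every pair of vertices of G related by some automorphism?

No

Vertex a is the only vertex of degree 2, so every automorphism fixes it; G is not vertex-transitive.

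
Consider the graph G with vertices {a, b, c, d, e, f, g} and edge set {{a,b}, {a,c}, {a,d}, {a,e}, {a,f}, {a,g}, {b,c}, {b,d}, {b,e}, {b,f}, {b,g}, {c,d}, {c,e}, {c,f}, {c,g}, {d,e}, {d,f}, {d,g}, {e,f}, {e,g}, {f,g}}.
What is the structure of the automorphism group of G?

Every vertex has degree 6, so G is the complete graph K_7. Every bijection on the vertex set is an automorphism of K_7; hence Aut(K_7) ≅ S_7, order 5040.

the symmetric group on 7 letters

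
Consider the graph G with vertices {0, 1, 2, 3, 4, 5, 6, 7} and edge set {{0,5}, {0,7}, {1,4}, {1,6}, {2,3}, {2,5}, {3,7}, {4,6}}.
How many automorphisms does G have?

G has two connected components, {0, 2, 3, 5, 7} and {1, 4, 6}; each is 2-regular, so G = C_5 ⊔ C_3. The components are non-isomorphic (different sizes), so Aut(G) = Aut(C_3) × Aut(C_5) = D_3 × D_5 of order 6·10 = 60.

60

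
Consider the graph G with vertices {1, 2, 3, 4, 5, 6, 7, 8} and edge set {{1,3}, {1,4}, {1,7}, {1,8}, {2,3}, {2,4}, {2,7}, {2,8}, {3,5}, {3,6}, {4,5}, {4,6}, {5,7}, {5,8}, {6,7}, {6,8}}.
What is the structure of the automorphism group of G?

S_4 ≀ Z_2

G is 4-regular and bipartite with parts {1, 2, 5, 6} and {3, 4, 7, 8} (each part is independent and every cross-pair is an edge), so G = K_{4,4}. Aut(K_{4,4}) is the wreath product S_4 ≀ Z_2: permute within each part, then optionally swap the parts; |Aut| = 2·(4!)² = 1152.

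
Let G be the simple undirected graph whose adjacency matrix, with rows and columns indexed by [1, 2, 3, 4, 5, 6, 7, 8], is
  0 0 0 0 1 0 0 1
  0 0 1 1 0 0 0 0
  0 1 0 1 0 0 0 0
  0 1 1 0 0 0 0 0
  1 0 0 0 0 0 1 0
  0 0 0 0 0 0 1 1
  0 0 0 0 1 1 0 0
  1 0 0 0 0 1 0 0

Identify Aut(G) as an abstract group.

G has two connected components, {1, 5, 6, 7, 8} and {2, 3, 4}; each is 2-regular, so G = C_5 ⊔ C_3. No automorphism exchanges components of different sizes, hence Aut(G) is the direct product D_5 × D_3, order 60.

D_5 × D_3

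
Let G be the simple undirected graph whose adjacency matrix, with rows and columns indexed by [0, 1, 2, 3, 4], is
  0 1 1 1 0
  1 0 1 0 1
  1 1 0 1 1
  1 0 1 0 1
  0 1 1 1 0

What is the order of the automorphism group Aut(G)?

Vertex 2 is the unique vertex of degree 4; the remaining 4 vertices each have degree 3 and induce a cycle, so G is the wheel on 5 vertices with hub 2. With the hub fixed, the remaining symmetry is that of the rim cycle C_4, giving the dihedral group D_4.

8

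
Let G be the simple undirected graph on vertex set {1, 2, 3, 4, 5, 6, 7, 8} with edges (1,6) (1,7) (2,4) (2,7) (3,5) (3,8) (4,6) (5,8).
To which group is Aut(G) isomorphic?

D_5 × D_3

G has two connected components, {1, 2, 4, 6, 7} and {3, 5, 8}; each is 2-regular, so G = C_5 ⊔ C_3. No automorphism exchanges components of different sizes, hence Aut(G) is the direct product D_5 × D_3, order 60.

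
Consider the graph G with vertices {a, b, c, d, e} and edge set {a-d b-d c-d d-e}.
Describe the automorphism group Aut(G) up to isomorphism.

S_4

Vertex d has degree 4 and every other vertex has degree 1, so G is the star K_{1,4} with centre d. The 4 leaves are pairwise interchangeable while the centre is fixed, giving Aut(G) = S_4.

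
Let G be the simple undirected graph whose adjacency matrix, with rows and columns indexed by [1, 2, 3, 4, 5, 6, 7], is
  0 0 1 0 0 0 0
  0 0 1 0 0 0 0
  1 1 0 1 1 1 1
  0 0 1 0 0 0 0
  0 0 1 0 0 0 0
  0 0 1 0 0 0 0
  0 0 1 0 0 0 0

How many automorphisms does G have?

720

Vertex 3 has degree 6 and every other vertex has degree 1, so G is the star K_{1,6} with centre 3. Any automorphism fixes the centre and permutes the 6 leaves freely, so Aut(G) ≅ S_6 of order 6! = 720.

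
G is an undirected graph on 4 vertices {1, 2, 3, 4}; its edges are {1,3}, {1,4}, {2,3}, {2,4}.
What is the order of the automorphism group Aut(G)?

Every vertex has degree 2 and the graph is connected, so G is the 4-cycle C_4. The automorphisms of the 4-cycle are exactly the symmetries of a regular 4-gon: the dihedral group D_4, |D_4| = 8.

8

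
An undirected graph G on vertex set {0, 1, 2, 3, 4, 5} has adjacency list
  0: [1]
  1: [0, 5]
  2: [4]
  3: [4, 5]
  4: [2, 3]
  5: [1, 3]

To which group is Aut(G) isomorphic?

The degree sequence is [1, 2, 1, 2, 2, 2]; the two degree-1 vertices 0 and 2 are the ends of a path, so G = P_6. The only nontrivial automorphism of a path is the end-to-end reflection, so Aut(G) ≅ Z_2.

Z_2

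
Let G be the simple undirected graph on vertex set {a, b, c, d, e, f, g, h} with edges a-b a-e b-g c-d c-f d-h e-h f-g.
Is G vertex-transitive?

Yes

Every vertex has degree 2 and the graph is connected, so G is the 8-cycle C_8. The automorphisms of the 8-cycle are exactly the symmetries of a regular 8-gon: the dihedral group D_8, |D_8| = 16. This group acts transitively on the 8 vertices.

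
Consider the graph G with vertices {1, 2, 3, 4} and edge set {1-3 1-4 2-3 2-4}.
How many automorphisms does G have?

8

G is 2-regular and connected on 4 vertices, i.e. the cycle C_4. The automorphisms of the 4-cycle are exactly the symmetries of a regular 4-gon: the dihedral group D_4, |D_4| = 8.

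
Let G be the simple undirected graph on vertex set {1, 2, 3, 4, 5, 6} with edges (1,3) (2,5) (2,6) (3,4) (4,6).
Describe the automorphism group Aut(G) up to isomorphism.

The degree sequence is [1, 2, 2, 2, 1, 2]; the two degree-1 vertices 1 and 5 are the ends of a path, so G = P_6. The only nontrivial automorphism of a path is the end-to-end reflection, so Aut(G) ≅ Z_2.

the cyclic group of order 2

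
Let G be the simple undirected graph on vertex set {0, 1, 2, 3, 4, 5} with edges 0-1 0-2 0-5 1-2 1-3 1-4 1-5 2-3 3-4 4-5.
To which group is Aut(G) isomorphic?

the dihedral group of order 10

Vertex 1 is the unique vertex of degree 5; the remaining 5 vertices each have degree 3 and induce a cycle, so G is the wheel on 6 vertices with hub 1. With the hub fixed, the remaining symmetry is that of the rim cycle C_5, giving the dihedral group D_5.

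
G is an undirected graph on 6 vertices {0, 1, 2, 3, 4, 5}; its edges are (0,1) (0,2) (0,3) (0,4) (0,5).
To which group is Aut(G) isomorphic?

S_5

Vertex 0 has degree 5 and every other vertex has degree 1, so G is the star K_{1,5} with centre 0. Any automorphism fixes the centre and permutes the 5 leaves freely, so Aut(G) ≅ S_5 of order 5! = 120.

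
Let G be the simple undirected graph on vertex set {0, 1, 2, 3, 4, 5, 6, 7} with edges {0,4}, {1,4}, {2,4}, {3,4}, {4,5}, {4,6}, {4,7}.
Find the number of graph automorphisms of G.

5040

Vertex 4 has degree 7 and every other vertex has degree 1, so G is the star K_{1,7} with centre 4. The 7 leaves are pairwise interchangeable while the centre is fixed, giving Aut(G) = S_7.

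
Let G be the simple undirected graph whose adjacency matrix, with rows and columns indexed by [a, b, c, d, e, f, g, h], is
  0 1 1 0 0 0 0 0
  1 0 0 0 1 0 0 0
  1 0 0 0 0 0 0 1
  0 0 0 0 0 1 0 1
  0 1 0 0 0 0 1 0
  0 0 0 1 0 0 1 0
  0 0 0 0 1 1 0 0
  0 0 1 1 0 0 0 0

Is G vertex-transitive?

Yes

Every vertex has degree 2 and the graph is connected, so G is the 8-cycle C_8. The automorphisms of the 8-cycle are exactly the symmetries of a regular 8-gon: the dihedral group D_8, |D_8| = 16. This group acts transitively on the 8 vertices.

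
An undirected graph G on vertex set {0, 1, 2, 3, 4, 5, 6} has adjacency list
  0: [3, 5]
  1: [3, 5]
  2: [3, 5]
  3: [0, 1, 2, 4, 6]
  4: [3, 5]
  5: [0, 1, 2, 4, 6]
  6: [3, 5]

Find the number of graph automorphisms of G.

The vertices split by degree into {3, 5} (degree 5) and {0, 1, 2, 4, 6} (degree 2); every edge runs between the two parts, so G is the complete bipartite graph K_{2,5}. The parts have unequal sizes, so no automorphism swaps them; each part is permuted independently, giving S_2 × S_5 of order 2!·5! = 240.

240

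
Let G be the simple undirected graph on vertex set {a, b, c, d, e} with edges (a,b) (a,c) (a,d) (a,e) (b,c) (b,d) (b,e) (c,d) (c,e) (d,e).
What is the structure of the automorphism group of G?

Every vertex has degree 4, so G is the complete graph K_5. Any permutation of the 5 vertices preserves K_5, so Aut(K_5) = S_5 of order 5! = 120.

the symmetric group on 5 letters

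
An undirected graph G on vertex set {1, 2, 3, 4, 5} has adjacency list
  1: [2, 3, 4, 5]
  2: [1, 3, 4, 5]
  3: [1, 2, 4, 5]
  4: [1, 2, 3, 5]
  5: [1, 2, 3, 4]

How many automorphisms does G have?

Every vertex has degree 4, so G is the complete graph K_5. Every bijection on the vertex set is an automorphism of K_5; hence Aut(K_5) ≅ S_5, order 120.

120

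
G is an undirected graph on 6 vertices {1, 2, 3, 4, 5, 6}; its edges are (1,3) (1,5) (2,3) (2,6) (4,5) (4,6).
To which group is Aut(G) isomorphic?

Every vertex has degree 2 and the graph is connected, so G is the 6-cycle C_6. C_6 has 6 rotations and 6 reflections, so Aut(C_6) ≅ D_6 of order 12.

the dihedral group of order 12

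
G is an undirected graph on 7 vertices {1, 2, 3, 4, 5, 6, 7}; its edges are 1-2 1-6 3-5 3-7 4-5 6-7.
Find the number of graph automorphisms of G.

2

The degree sequence is [2, 1, 2, 1, 2, 2, 2]; the two degree-1 vertices 2 and 4 are the ends of a path, so G = P_7. The only nontrivial automorphism of a path is the end-to-end reflection, so Aut(G) ≅ Z_2.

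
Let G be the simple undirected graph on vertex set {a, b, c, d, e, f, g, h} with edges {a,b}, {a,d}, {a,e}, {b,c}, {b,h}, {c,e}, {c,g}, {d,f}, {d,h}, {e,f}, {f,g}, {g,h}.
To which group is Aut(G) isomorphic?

Z_2^3 ⋊ S_3

G is 3-regular and bipartite on 2^3 = 8 vertices with girth 4; it is the hypercube graph Q_3. The symmetry group of the 3-cube is the hyperoctahedral group B_3 = Z_2 ≀ S_3, of order 2^3·3! = 48.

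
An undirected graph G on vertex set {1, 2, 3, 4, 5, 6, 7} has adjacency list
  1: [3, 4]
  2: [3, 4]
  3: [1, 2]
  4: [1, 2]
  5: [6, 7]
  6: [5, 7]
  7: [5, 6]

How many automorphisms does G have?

48

G has two connected components, {1, 2, 3, 4} and {5, 6, 7}; each is 2-regular, so G = C_4 ⊔ C_3. No automorphism exchanges components of different sizes, hence Aut(G) is the direct product D_3 × D_4, order 48.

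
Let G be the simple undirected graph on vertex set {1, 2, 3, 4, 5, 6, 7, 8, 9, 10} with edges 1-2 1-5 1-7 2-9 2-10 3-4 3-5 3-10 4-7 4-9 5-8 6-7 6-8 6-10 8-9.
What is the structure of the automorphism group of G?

S_5

G is 3-regular on 10 vertices with no triangles and no 4-cycles (girth 5): this is the Petersen graph. Viewing the Petersen graph as the Kneser graph K(5,2) — vertices are 2-subsets of {1,…,5}, edges join disjoint pairs — its automorphisms are exactly the permutations of the 5-element set, so Aut ≅ S_5 of order 120.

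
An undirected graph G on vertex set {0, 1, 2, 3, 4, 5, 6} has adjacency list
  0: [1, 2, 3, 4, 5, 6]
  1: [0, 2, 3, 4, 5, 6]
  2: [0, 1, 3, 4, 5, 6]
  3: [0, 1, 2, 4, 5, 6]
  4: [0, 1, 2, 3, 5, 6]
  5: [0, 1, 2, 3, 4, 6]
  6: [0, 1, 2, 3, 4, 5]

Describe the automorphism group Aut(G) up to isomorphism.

All 7 vertices are pairwise adjacent: G = K_7. Every bijection on the vertex set is an automorphism of K_7; hence Aut(K_7) ≅ S_7, order 5040.

the symmetric group on 7 letters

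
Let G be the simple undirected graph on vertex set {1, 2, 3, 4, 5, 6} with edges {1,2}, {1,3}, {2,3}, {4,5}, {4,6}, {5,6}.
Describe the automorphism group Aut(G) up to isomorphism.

G has two connected components, {4, 5, 6} and {1, 2, 3}; each is 2-regular, so G = C_3 ⊔ C_3. With two isomorphic components, Aut(G) = Aut(C_3) ≀ S_2 = (D_3 × D_3) ⋊ Z_2: permute each cycle by D_3, then optionally swap the two cycles. Order 2·(2·3)² = 72.

(D_3 × D_3) ⋊ Z_2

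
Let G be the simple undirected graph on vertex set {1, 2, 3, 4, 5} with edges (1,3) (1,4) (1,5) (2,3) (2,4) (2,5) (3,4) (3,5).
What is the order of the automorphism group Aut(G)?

Vertex 3 is the unique vertex of degree 4; the remaining 4 vertices each have degree 3 and induce a cycle, so G is the wheel on 5 vertices with hub 3. Every automorphism fixes the hub and acts on the rim 4-cycle, so Aut(G) ≅ Aut(C_4) = D_4 of order 8.

8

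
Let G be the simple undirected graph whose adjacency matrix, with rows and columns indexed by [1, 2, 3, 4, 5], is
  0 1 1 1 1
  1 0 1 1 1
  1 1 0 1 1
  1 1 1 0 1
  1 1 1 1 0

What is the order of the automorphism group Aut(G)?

120

Every vertex has degree 4, so G is the complete graph K_5. Every bijection on the vertex set is an automorphism of K_5; hence Aut(K_5) ≅ S_5, order 120.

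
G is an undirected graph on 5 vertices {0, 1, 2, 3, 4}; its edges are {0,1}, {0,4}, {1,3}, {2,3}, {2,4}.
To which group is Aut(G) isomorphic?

G is 2-regular and connected on 5 vertices, i.e. the cycle C_5. C_5 has 5 rotations and 5 reflections, so Aut(C_5) ≅ D_5 of order 10.

the dihedral group of order 10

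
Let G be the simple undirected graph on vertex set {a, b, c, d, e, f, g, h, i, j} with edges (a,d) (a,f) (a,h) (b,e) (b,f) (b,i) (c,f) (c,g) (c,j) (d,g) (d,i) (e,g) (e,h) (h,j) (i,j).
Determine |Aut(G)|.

G is 3-regular on 10 vertices with no triangles and no 4-cycles (girth 5): this is the Petersen graph. It is a classical fact that the Petersen graph has automorphism group S_5 (order 120), arising from its description as the Kneser graph K(5,2).

120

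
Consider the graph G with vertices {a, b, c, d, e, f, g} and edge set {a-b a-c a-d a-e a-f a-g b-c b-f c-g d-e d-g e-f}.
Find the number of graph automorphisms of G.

Vertex a is the unique vertex of degree 6; the remaining 6 vertices each have degree 3 and induce a cycle, so G is the wheel on 7 vertices with hub a. With the hub fixed, the remaining symmetry is that of the rim cycle C_6, giving the dihedral group D_6.

12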